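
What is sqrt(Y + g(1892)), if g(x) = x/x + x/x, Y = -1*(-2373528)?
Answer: sqrt(2373530) ≈ 1540.6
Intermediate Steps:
Y = 2373528
g(x) = 2 (g(x) = 1 + 1 = 2)
sqrt(Y + g(1892)) = sqrt(2373528 + 2) = sqrt(2373530)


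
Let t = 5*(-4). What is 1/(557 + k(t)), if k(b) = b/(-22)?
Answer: 11/6137 ≈ 0.0017924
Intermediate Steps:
t = -20
k(b) = -b/22 (k(b) = b*(-1/22) = -b/22)
1/(557 + k(t)) = 1/(557 - 1/22*(-20)) = 1/(557 + 10/11) = 1/(6137/11) = 11/6137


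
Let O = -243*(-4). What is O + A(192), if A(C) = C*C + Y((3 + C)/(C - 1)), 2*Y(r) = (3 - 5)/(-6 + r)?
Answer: 35982227/951 ≈ 37836.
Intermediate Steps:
Y(r) = -1/(-6 + r) (Y(r) = ((3 - 5)/(-6 + r))/2 = (-2/(-6 + r))/2 = -1/(-6 + r))
O = 972
A(C) = C² - 1/(-6 + (3 + C)/(-1 + C)) (A(C) = C*C - 1/(-6 + (3 + C)/(C - 1)) = C² - 1/(-6 + (3 + C)/(-1 + C)))
O + A(192) = 972 + (-1 + 192 + 192²*(-9 + 5*192))/(-9 + 5*192) = 972 + (-1 + 192 + 36864*(-9 + 960))/(-9 + 960) = 972 + (-1 + 192 + 36864*951)/951 = 972 + (-1 + 192 + 35057664)/951 = 972 + (1/951)*35057855 = 972 + 35057855/951 = 35982227/951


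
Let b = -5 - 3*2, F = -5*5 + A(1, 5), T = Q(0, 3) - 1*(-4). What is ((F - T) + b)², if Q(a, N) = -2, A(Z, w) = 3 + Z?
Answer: 1156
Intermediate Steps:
T = 2 (T = -2 - 1*(-4) = -2 + 4 = 2)
F = -21 (F = -5*5 + (3 + 1) = -25 + 4 = -21)
b = -11 (b = -5 - 6 = -11)
((F - T) + b)² = ((-21 - 1*2) - 11)² = ((-21 - 2) - 11)² = (-23 - 11)² = (-34)² = 1156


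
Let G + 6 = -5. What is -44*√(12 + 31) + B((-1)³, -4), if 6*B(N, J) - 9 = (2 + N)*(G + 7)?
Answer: ⅚ - 44*√43 ≈ -287.69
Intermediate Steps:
G = -11 (G = -6 - 5 = -11)
B(N, J) = ⅙ - 2*N/3 (B(N, J) = 3/2 + ((2 + N)*(-11 + 7))/6 = 3/2 + ((2 + N)*(-4))/6 = 3/2 + (-8 - 4*N)/6 = 3/2 + (-4/3 - 2*N/3) = ⅙ - 2*N/3)
-44*√(12 + 31) + B((-1)³, -4) = -44*√(12 + 31) + (⅙ - ⅔*(-1)³) = -44*√43 + (⅙ - ⅔*(-1)) = -44*√43 + (⅙ + ⅔) = -44*√43 + ⅚ = ⅚ - 44*√43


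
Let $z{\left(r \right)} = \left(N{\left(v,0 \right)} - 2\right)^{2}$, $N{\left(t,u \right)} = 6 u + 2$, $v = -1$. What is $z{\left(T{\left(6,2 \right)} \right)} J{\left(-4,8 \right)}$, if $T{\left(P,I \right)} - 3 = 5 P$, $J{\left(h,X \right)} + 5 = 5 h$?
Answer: $0$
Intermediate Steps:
$J{\left(h,X \right)} = -5 + 5 h$
$T{\left(P,I \right)} = 3 + 5 P$
$N{\left(t,u \right)} = 2 + 6 u$
$z{\left(r \right)} = 0$ ($z{\left(r \right)} = \left(\left(2 + 6 \cdot 0\right) - 2\right)^{2} = \left(\left(2 + 0\right) - 2\right)^{2} = \left(2 - 2\right)^{2} = 0^{2} = 0$)
$z{\left(T{\left(6,2 \right)} \right)} J{\left(-4,8 \right)} = 0 \left(-5 + 5 \left(-4\right)\right) = 0 \left(-5 - 20\right) = 0 \left(-25\right) = 0$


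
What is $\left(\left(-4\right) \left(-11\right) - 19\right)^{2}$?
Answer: $625$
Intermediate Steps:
$\left(\left(-4\right) \left(-11\right) - 19\right)^{2} = \left(44 - 19\right)^{2} = 25^{2} = 625$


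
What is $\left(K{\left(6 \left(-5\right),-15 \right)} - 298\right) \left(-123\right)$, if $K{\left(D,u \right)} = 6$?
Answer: $35916$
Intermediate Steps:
$\left(K{\left(6 \left(-5\right),-15 \right)} - 298\right) \left(-123\right) = \left(6 - 298\right) \left(-123\right) = \left(-292\right) \left(-123\right) = 35916$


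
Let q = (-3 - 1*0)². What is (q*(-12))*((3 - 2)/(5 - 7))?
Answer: 54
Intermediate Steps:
q = 9 (q = (-3 + 0)² = (-3)² = 9)
(q*(-12))*((3 - 2)/(5 - 7)) = (9*(-12))*((3 - 2)/(5 - 7)) = -108/(-2) = -108*(-1)/2 = -108*(-½) = 54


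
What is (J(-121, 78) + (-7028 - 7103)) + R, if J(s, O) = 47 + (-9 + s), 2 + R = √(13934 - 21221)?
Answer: -14216 + I*√7287 ≈ -14216.0 + 85.364*I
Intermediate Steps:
R = -2 + I*√7287 (R = -2 + √(13934 - 21221) = -2 + √(-7287) = -2 + I*√7287 ≈ -2.0 + 85.364*I)
J(s, O) = 38 + s
(J(-121, 78) + (-7028 - 7103)) + R = ((38 - 121) + (-7028 - 7103)) + (-2 + I*√7287) = (-83 - 14131) + (-2 + I*√7287) = -14214 + (-2 + I*√7287) = -14216 + I*√7287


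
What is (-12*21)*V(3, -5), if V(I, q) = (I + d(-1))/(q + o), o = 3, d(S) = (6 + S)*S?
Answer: -252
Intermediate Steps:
d(S) = S*(6 + S)
V(I, q) = (-5 + I)/(3 + q) (V(I, q) = (I - (6 - 1))/(q + 3) = (I - 1*5)/(3 + q) = (I - 5)/(3 + q) = (-5 + I)/(3 + q))
(-12*21)*V(3, -5) = (-12*21)*((-5 + 3)/(3 - 5)) = -252*(-2)/(-2) = -(-126)*(-2) = -252*1 = -252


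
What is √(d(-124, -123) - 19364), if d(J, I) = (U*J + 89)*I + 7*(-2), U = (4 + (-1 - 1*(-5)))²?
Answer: √945803 ≈ 972.52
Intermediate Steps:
U = 64 (U = (4 + (-1 + 5))² = (4 + 4)² = 8² = 64)
d(J, I) = -14 + I*(89 + 64*J) (d(J, I) = (64*J + 89)*I + 7*(-2) = (89 + 64*J)*I - 14 = I*(89 + 64*J) - 14 = -14 + I*(89 + 64*J))
√(d(-124, -123) - 19364) = √((-14 + 89*(-123) + 64*(-123)*(-124)) - 19364) = √((-14 - 10947 + 976128) - 19364) = √(965167 - 19364) = √945803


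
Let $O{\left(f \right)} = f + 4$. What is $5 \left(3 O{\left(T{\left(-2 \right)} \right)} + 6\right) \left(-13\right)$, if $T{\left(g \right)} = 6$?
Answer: $-2340$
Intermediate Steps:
$O{\left(f \right)} = 4 + f$
$5 \left(3 O{\left(T{\left(-2 \right)} \right)} + 6\right) \left(-13\right) = 5 \left(3 \left(4 + 6\right) + 6\right) \left(-13\right) = 5 \left(3 \cdot 10 + 6\right) \left(-13\right) = 5 \left(30 + 6\right) \left(-13\right) = 5 \cdot 36 \left(-13\right) = 180 \left(-13\right) = -2340$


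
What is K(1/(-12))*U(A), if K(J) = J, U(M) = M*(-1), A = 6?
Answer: ½ ≈ 0.50000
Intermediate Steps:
U(M) = -M
K(1/(-12))*U(A) = (-1*6)/(-12) = -1/12*(-6) = ½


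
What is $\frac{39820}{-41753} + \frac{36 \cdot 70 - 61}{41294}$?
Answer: $- \frac{1541656453}{1724148382} \approx -0.89416$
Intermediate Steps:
$\frac{39820}{-41753} + \frac{36 \cdot 70 - 61}{41294} = 39820 \left(- \frac{1}{41753}\right) + \left(2520 - 61\right) \frac{1}{41294} = - \frac{39820}{41753} + 2459 \cdot \frac{1}{41294} = - \frac{39820}{41753} + \frac{2459}{41294} = - \frac{1541656453}{1724148382}$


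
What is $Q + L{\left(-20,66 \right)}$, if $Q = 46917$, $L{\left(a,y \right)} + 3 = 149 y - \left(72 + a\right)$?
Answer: $56696$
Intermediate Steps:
$L{\left(a,y \right)} = -75 - a + 149 y$ ($L{\left(a,y \right)} = -3 - \left(72 + a - 149 y\right) = -75 - a + 149 y$)
$Q + L{\left(-20,66 \right)} = 46917 - -9779 = 46917 + \left(-75 + 20 + 9834\right) = 46917 + 9779 = 56696$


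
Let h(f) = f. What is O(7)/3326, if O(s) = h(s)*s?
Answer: 49/3326 ≈ 0.014732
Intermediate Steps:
O(s) = s² (O(s) = s*s = s²)
O(7)/3326 = 7²/3326 = 49*(1/3326) = 49/3326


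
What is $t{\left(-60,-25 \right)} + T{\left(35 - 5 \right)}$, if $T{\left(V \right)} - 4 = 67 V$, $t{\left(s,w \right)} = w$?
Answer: $1989$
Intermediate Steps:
$T{\left(V \right)} = 4 + 67 V$
$t{\left(-60,-25 \right)} + T{\left(35 - 5 \right)} = -25 + \left(4 + 67 \left(35 - 5\right)\right) = -25 + \left(4 + 67 \cdot 30\right) = -25 + \left(4 + 2010\right) = -25 + 2014 = 1989$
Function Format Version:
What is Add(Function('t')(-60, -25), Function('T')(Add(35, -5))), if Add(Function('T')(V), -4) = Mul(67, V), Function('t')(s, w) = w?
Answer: 1989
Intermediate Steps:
Function('T')(V) = Add(4, Mul(67, V))
Add(Function('t')(-60, -25), Function('T')(Add(35, -5))) = Add(-25, Add(4, Mul(67, Add(35, -5)))) = Add(-25, Add(4, Mul(67, 30))) = Add(-25, Add(4, 2010)) = Add(-25, 2014) = 1989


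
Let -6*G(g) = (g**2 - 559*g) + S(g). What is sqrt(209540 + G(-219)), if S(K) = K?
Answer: sqrt(724718)/2 ≈ 425.65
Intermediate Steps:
G(g) = 93*g - g**2/6 (G(g) = -((g**2 - 559*g) + g)/6 = -(g**2 - 558*g)/6 = 93*g - g**2/6)
sqrt(209540 + G(-219)) = sqrt(209540 + (1/6)*(-219)*(558 - 1*(-219))) = sqrt(209540 + (1/6)*(-219)*(558 + 219)) = sqrt(209540 + (1/6)*(-219)*777) = sqrt(209540 - 56721/2) = sqrt(362359/2) = sqrt(724718)/2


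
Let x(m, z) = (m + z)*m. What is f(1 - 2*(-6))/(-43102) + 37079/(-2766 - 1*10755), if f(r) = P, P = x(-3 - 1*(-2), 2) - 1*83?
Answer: -798521647/291391071 ≈ -2.7404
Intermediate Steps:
x(m, z) = m*(m + z)
P = -84 (P = (-3 - 1*(-2))*((-3 - 1*(-2)) + 2) - 1*83 = (-3 + 2)*((-3 + 2) + 2) - 83 = -(-1 + 2) - 83 = -1*1 - 83 = -1 - 83 = -84)
f(r) = -84
f(1 - 2*(-6))/(-43102) + 37079/(-2766 - 1*10755) = -84/(-43102) + 37079/(-2766 - 1*10755) = -84*(-1/43102) + 37079/(-2766 - 10755) = 42/21551 + 37079/(-13521) = 42/21551 + 37079*(-1/13521) = 42/21551 - 37079/13521 = -798521647/291391071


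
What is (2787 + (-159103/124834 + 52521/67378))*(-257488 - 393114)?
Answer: -3812117063580296552/2102766313 ≈ -1.8129e+9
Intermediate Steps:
(2787 + (-159103/124834 + 52521/67378))*(-257488 - 393114) = (2787 + (-159103*1/124834 + 52521*(1/67378)))*(-650602) = (2787 + (-159103/124834 + 52521/67378))*(-650602) = (2787 - 1040908855/2102766313)*(-650602) = (5859368805476/2102766313)*(-650602) = -3812117063580296552/2102766313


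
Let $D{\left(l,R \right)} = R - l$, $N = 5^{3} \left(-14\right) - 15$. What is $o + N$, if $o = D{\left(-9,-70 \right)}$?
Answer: $-1826$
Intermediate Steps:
$N = -1765$ ($N = 125 \left(-14\right) - 15 = -1750 - 15 = -1765$)
$o = -61$ ($o = -70 - -9 = -70 + 9 = -61$)
$o + N = -61 - 1765 = -1826$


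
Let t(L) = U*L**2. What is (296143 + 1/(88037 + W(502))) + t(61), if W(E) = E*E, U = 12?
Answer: 115884272596/340041 ≈ 3.4080e+5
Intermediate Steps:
W(E) = E**2
t(L) = 12*L**2
(296143 + 1/(88037 + W(502))) + t(61) = (296143 + 1/(88037 + 502**2)) + 12*61**2 = (296143 + 1/(88037 + 252004)) + 12*3721 = (296143 + 1/340041) + 44652 = 100700761864/340041 + 44652 = 115884272596/340041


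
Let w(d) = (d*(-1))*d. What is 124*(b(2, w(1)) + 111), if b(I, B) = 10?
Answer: 15004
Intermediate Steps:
w(d) = -d² (w(d) = (-d)*d = -d²)
124*(b(2, w(1)) + 111) = 124*(10 + 111) = 124*121 = 15004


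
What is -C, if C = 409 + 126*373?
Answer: -47407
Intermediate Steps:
C = 47407 (C = 409 + 46998 = 47407)
-C = -1*47407 = -47407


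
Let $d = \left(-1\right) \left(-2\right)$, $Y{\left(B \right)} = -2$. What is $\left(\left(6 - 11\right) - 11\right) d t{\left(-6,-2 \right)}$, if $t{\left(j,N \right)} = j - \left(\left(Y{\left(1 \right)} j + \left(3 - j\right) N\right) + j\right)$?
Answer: $-192$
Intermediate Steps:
$d = 2$
$t{\left(j,N \right)} = 2 j - N \left(3 - j\right)$ ($t{\left(j,N \right)} = j - \left(\left(- 2 j + \left(3 - j\right) N\right) + j\right) = j - \left(\left(- 2 j + N \left(3 - j\right)\right) + j\right) = j - \left(- j + N \left(3 - j\right)\right) = 2 j - N \left(3 - j\right)$)
$\left(\left(6 - 11\right) - 11\right) d t{\left(-6,-2 \right)} = \left(\left(6 - 11\right) - 11\right) 2 \left(\left(-3\right) \left(-2\right) + 2 \left(-6\right) - -12\right) = \left(-5 - 11\right) 2 \left(6 - 12 + 12\right) = \left(-16\right) 2 \cdot 6 = \left(-32\right) 6 = -192$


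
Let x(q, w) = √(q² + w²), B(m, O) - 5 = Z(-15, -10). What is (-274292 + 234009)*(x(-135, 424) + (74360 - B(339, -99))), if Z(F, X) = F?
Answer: -2995846710 - 40283*√198001 ≈ -3.0138e+9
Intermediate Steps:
B(m, O) = -10 (B(m, O) = 5 - 15 = -10)
(-274292 + 234009)*(x(-135, 424) + (74360 - B(339, -99))) = (-274292 + 234009)*(√((-135)² + 424²) + (74360 - 1*(-10))) = -40283*(√(18225 + 179776) + (74360 + 10)) = -40283*(√198001 + 74370) = -40283*(74370 + √198001) = -2995846710 - 40283*√198001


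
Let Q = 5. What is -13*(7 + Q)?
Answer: -156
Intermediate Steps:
-13*(7 + Q) = -13*(7 + 5) = -13*12 = -156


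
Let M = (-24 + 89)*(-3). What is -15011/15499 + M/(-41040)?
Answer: -40868609/42405264 ≈ -0.96376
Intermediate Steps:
M = -195 (M = 65*(-3) = -195)
-15011/15499 + M/(-41040) = -15011/15499 - 195/(-41040) = -15011*1/15499 - 195*(-1/41040) = -15011/15499 + 13/2736 = -40868609/42405264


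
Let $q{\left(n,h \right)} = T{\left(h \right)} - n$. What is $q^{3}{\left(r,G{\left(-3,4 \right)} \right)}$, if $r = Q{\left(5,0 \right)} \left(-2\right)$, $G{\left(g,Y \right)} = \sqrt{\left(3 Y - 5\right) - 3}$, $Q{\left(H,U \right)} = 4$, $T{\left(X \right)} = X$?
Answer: $1000$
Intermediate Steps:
$G{\left(g,Y \right)} = \sqrt{-8 + 3 Y}$ ($G{\left(g,Y \right)} = \sqrt{\left(-5 + 3 Y\right) - 3} = \sqrt{-8 + 3 Y}$)
$r = -8$ ($r = 4 \left(-2\right) = -8$)
$q{\left(n,h \right)} = h - n$
$q^{3}{\left(r,G{\left(-3,4 \right)} \right)} = \left(\sqrt{-8 + 3 \cdot 4} - -8\right)^{3} = \left(\sqrt{-8 + 12} + 8\right)^{3} = \left(\sqrt{4} + 8\right)^{3} = \left(2 + 8\right)^{3} = 10^{3} = 1000$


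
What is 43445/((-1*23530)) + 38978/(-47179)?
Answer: -593368799/222024374 ≈ -2.6725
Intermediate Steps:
43445/((-1*23530)) + 38978/(-47179) = 43445/(-23530) + 38978*(-1/47179) = 43445*(-1/23530) - 38978/47179 = -8689/4706 - 38978/47179 = -593368799/222024374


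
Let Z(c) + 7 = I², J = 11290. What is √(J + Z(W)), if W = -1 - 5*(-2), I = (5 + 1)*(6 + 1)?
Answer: √13047 ≈ 114.22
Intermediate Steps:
I = 42 (I = 6*7 = 42)
W = 9 (W = -1 - 1*(-10) = -1 + 10 = 9)
Z(c) = 1757 (Z(c) = -7 + 42² = -7 + 1764 = 1757)
√(J + Z(W)) = √(11290 + 1757) = √13047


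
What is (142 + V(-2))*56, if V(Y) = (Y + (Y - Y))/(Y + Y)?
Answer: 7980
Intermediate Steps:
V(Y) = ½ (V(Y) = (Y + 0)/((2*Y)) = Y*(1/(2*Y)) = ½)
(142 + V(-2))*56 = (142 + ½)*56 = (285/2)*56 = 7980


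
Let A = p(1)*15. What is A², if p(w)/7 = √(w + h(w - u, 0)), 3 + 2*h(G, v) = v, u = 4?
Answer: -11025/2 ≈ -5512.5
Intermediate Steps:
h(G, v) = -3/2 + v/2
p(w) = 7*√(-3/2 + w) (p(w) = 7*√(w + (-3/2 + (½)*0)) = 7*√(w + (-3/2 + 0)) = 7*√(w - 3/2) = 7*√(-3/2 + w))
A = 105*I*√2/2 (A = (7*√(-6 + 4*1)/2)*15 = (7*√(-6 + 4)/2)*15 = (7*√(-2)/2)*15 = (7*(I*√2)/2)*15 = (7*I*√2/2)*15 = 105*I*√2/2 ≈ 74.246*I)
A² = (105*I*√2/2)² = -11025/2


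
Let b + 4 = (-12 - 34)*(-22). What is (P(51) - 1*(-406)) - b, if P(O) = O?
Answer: -551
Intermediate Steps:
b = 1008 (b = -4 + (-12 - 34)*(-22) = -4 - 46*(-22) = -4 + 1012 = 1008)
(P(51) - 1*(-406)) - b = (51 - 1*(-406)) - 1*1008 = (51 + 406) - 1008 = 457 - 1008 = -551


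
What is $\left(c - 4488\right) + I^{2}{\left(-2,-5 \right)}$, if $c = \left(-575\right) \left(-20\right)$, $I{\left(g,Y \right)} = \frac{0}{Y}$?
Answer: $7012$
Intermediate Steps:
$I{\left(g,Y \right)} = 0$
$c = 11500$
$\left(c - 4488\right) + I^{2}{\left(-2,-5 \right)} = \left(11500 - 4488\right) + 0^{2} = 7012 + 0 = 7012$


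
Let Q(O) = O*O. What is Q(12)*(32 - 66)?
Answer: -4896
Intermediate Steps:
Q(O) = O²
Q(12)*(32 - 66) = 12²*(32 - 66) = 144*(-34) = -4896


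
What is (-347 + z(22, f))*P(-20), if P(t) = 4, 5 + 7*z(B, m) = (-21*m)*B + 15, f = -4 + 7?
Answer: -15220/7 ≈ -2174.3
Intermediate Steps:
f = 3
z(B, m) = 10/7 - 3*B*m (z(B, m) = -5/7 + ((-21*m)*B + 15)/7 = -5/7 + (-21*B*m + 15)/7 = -5/7 + (15 - 21*B*m)/7 = -5/7 + (15/7 - 3*B*m) = 10/7 - 3*B*m)
(-347 + z(22, f))*P(-20) = (-347 + (10/7 - 3*22*3))*4 = (-347 + (10/7 - 198))*4 = (-347 - 1376/7)*4 = -3805/7*4 = -15220/7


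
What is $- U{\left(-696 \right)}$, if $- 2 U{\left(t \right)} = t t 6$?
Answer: $1453248$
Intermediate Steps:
$U{\left(t \right)} = - 3 t^{2}$ ($U{\left(t \right)} = - \frac{t t 6}{2} = - \frac{t^{2} \cdot 6}{2} = - \frac{6 t^{2}}{2} = - 3 t^{2}$)
$- U{\left(-696 \right)} = - \left(-3\right) \left(-696\right)^{2} = - \left(-3\right) 484416 = \left(-1\right) \left(-1453248\right) = 1453248$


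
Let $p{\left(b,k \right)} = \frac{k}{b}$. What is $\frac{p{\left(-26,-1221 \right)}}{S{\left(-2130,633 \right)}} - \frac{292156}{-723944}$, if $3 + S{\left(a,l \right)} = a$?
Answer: $\frac{24548801}{64340523} \approx 0.38155$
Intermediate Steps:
$S{\left(a,l \right)} = -3 + a$
$\frac{p{\left(-26,-1221 \right)}}{S{\left(-2130,633 \right)}} - \frac{292156}{-723944} = \frac{\left(-1221\right) \frac{1}{-26}}{-3 - 2130} - \frac{292156}{-723944} = \frac{\left(-1221\right) \left(- \frac{1}{26}\right)}{-2133} - - \frac{73039}{180986} = \frac{1221}{26} \left(- \frac{1}{2133}\right) + \frac{73039}{180986} = - \frac{407}{18486} + \frac{73039}{180986} = \frac{24548801}{64340523}$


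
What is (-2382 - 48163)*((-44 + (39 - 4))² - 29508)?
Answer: 1487387715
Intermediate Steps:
(-2382 - 48163)*((-44 + (39 - 4))² - 29508) = -50545*((-44 + 35)² - 29508) = -50545*((-9)² - 29508) = -50545*(81 - 29508) = -50545*(-29427) = 1487387715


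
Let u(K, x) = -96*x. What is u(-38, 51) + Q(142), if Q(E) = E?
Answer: -4754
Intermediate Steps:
u(-38, 51) + Q(142) = -96*51 + 142 = -4896 + 142 = -4754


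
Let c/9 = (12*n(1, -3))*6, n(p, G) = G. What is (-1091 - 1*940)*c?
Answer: 3948264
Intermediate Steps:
c = -1944 (c = 9*((12*(-3))*6) = 9*(-36*6) = 9*(-216) = -1944)
(-1091 - 1*940)*c = (-1091 - 1*940)*(-1944) = (-1091 - 940)*(-1944) = -2031*(-1944) = 3948264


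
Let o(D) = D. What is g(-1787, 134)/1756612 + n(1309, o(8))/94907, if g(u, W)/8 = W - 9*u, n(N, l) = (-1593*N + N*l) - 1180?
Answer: -908579260947/41678693771 ≈ -21.800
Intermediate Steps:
n(N, l) = -1180 - 1593*N + N*l
g(u, W) = -72*u + 8*W (g(u, W) = 8*(W - 9*u) = -72*u + 8*W)
g(-1787, 134)/1756612 + n(1309, o(8))/94907 = (-72*(-1787) + 8*134)/1756612 + (-1180 - 1593*1309 + 1309*8)/94907 = (128664 + 1072)*(1/1756612) + (-1180 - 2085237 + 10472)*(1/94907) = 129736*(1/1756612) - 2075945*1/94907 = 32434/439153 - 2075945/94907 = -908579260947/41678693771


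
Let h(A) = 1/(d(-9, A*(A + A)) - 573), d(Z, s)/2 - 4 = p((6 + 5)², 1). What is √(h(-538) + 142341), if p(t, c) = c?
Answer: √45117683866/563 ≈ 377.28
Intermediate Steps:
d(Z, s) = 10 (d(Z, s) = 8 + 2*1 = 8 + 2 = 10)
h(A) = -1/563 (h(A) = 1/(10 - 573) = 1/(-563) = -1/563)
√(h(-538) + 142341) = √(-1/563 + 142341) = √(80137982/563) = √45117683866/563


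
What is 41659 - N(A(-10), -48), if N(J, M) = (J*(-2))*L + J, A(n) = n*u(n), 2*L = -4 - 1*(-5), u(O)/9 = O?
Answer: 41659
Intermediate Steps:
u(O) = 9*O
L = ½ (L = (-4 - 1*(-5))/2 = (-4 + 5)/2 = (½)*1 = ½ ≈ 0.50000)
A(n) = 9*n² (A(n) = n*(9*n) = 9*n²)
N(J, M) = 0 (N(J, M) = (J*(-2))*(½) + J = -2*J*(½) + J = -J + J = 0)
41659 - N(A(-10), -48) = 41659 - 1*0 = 41659 + 0 = 41659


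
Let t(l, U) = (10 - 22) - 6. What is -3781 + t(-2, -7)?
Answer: -3799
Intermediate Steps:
t(l, U) = -18 (t(l, U) = -12 - 6 = -18)
-3781 + t(-2, -7) = -3781 - 18 = -3799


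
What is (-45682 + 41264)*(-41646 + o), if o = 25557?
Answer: 71081202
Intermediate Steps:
(-45682 + 41264)*(-41646 + o) = (-45682 + 41264)*(-41646 + 25557) = -4418*(-16089) = 71081202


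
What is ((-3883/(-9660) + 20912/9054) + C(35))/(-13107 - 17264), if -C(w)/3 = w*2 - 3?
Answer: 2890437173/442716244740 ≈ 0.0065289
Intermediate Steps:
C(w) = 9 - 6*w (C(w) = -3*(w*2 - 3) = -3*(2*w - 3) = -3*(-3 + 2*w) = 9 - 6*w)
((-3883/(-9660) + 20912/9054) + C(35))/(-13107 - 17264) = ((-3883/(-9660) + 20912/9054) + (9 - 6*35))/(-13107 - 17264) = ((-3883*(-1/9660) + 20912*(1/9054)) + (9 - 210))/(-30371) = ((3883/9660 + 10456/4527) - 201)*(-1/30371) = (39527767/14576940 - 201)*(-1/30371) = -2890437173/14576940*(-1/30371) = 2890437173/442716244740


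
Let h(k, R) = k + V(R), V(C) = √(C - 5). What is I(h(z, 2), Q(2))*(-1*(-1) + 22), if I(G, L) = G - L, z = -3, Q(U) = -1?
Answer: -46 + 23*I*√3 ≈ -46.0 + 39.837*I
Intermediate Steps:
V(C) = √(-5 + C)
h(k, R) = k + √(-5 + R)
I(h(z, 2), Q(2))*(-1*(-1) + 22) = ((-3 + √(-5 + 2)) - 1*(-1))*(-1*(-1) + 22) = ((-3 + √(-3)) + 1)*(1 + 22) = ((-3 + I*√3) + 1)*23 = (-2 + I*√3)*23 = -46 + 23*I*√3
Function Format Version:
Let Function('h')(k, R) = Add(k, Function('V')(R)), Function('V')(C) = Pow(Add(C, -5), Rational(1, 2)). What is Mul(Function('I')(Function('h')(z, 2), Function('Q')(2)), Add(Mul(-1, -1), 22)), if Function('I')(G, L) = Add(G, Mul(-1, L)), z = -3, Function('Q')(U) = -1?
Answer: Add(-46, Mul(23, I, Pow(3, Rational(1, 2)))) ≈ Add(-46.000, Mul(39.837, I))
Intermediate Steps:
Function('V')(C) = Pow(Add(-5, C), Rational(1, 2))
Function('h')(k, R) = Add(k, Pow(Add(-5, R), Rational(1, 2)))
Mul(Function('I')(Function('h')(z, 2), Function('Q')(2)), Add(Mul(-1, -1), 22)) = Mul(Add(Add(-3, Pow(Add(-5, 2), Rational(1, 2))), Mul(-1, -1)), Add(Mul(-1, -1), 22)) = Mul(Add(Add(-3, Pow(-3, Rational(1, 2))), 1), Add(1, 22)) = Mul(Add(Add(-3, Mul(I, Pow(3, Rational(1, 2)))), 1), 23) = Mul(Add(-2, Mul(I, Pow(3, Rational(1, 2)))), 23) = Add(-46, Mul(23, I, Pow(3, Rational(1, 2))))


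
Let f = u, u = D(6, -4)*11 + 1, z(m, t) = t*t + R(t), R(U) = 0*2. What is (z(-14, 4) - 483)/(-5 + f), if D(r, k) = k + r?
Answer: -467/18 ≈ -25.944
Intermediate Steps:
R(U) = 0
z(m, t) = t² (z(m, t) = t*t + 0 = t² + 0 = t²)
u = 23 (u = (-4 + 6)*11 + 1 = 2*11 + 1 = 22 + 1 = 23)
f = 23
(z(-14, 4) - 483)/(-5 + f) = (4² - 483)/(-5 + 23) = (16 - 483)/18 = -467*1/18 = -467/18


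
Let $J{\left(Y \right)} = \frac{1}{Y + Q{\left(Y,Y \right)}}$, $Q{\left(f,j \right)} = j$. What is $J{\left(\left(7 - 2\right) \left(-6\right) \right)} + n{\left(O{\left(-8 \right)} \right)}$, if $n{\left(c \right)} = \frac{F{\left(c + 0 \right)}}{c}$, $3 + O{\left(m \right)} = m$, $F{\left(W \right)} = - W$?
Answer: $- \frac{61}{60} \approx -1.0167$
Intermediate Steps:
$O{\left(m \right)} = -3 + m$
$J{\left(Y \right)} = \frac{1}{2 Y}$ ($J{\left(Y \right)} = \frac{1}{Y + Y} = \frac{1}{2 Y}$)
$n{\left(c \right)} = -1$ ($n{\left(c \right)} = \frac{\left(-1\right) \left(c + 0\right)}{c} = \frac{\left(-1\right) c}{c} = -1$)
$J{\left(\left(7 - 2\right) \left(-6\right) \right)} + n{\left(O{\left(-8 \right)} \right)} = \frac{1}{2 \left(7 - 2\right) \left(-6\right)} - 1 = \frac{1}{2 \cdot 5 \left(-6\right)} - 1 = \frac{1}{2 \left(-30\right)} - 1 = \frac{1}{2} \left(- \frac{1}{30}\right) - 1 = - \frac{1}{60} - 1 = - \frac{61}{60}$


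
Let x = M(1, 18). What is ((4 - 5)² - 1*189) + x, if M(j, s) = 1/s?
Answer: -3383/18 ≈ -187.94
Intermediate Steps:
x = 1/18 ≈ 0.055556
((4 - 5)² - 1*189) + x = ((4 - 5)² - 1*189) + 1/18 = ((-1)² - 189) + 1/18 = (1 - 189) + 1/18 = -188 + 1/18 = -3383/18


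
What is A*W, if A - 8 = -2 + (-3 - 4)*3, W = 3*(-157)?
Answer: 7065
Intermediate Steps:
W = -471
A = -15 (A = 8 + (-2 + (-3 - 4)*3) = 8 + (-2 - 7*3) = 8 + (-2 - 21) = 8 - 23 = -15)
A*W = -15*(-471) = 7065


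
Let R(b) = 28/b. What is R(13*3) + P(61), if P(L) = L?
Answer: 2407/39 ≈ 61.718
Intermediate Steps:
R(13*3) + P(61) = 28/((13*3)) + 61 = 28/39 + 61 = 2407/39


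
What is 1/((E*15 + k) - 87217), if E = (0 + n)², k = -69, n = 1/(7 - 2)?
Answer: -5/436427 ≈ -1.1457e-5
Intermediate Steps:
n = ⅕ (n = 1/5 = ⅕ ≈ 0.20000)
E = 1/25 (E = (0 + ⅕)² = (⅕)² = 1/25 ≈ 0.040000)
1/((E*15 + k) - 87217) = 1/(((1/25)*15 - 69) - 87217) = 1/((⅗ - 69) - 87217) = 1/(-342/5 - 87217) = 1/(-436427/5) = -5/436427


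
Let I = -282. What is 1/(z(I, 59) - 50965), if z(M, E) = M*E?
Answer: -1/67603 ≈ -1.4792e-5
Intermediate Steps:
z(M, E) = E*M
1/(z(I, 59) - 50965) = 1/(59*(-282) - 50965) = 1/(-16638 - 50965) = 1/(-67603) = -1/67603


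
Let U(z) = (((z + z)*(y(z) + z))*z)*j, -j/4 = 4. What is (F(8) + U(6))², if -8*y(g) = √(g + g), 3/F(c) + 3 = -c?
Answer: 5811429897/121 - 43796160*√3/11 ≈ 4.1132e+7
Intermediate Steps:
j = -16 (j = -4*4 = -16)
F(c) = 3/(-3 - c)
y(g) = -√2*√g/8 (y(g) = -√(g + g)/8 = -√2*√g/8)
U(z) = -32*z²*(z - √2*√z/8) (U(z) = (((z + z)*(-√2*√z/8 + z))*z)*(-16) = (((2*z)*(z - √2*√z/8))*z)*(-16) = ((2*z*(z - √2*√z/8))*z)*(-16) = (2*z²*(z - √2*√z/8))*(-16) = -32*z²*(z - √2*√z/8))
(F(8) + U(6))² = (-3/(3 + 8) + (-32*6³ + 4*√2*6^(5/2)))² = (-3/11 + (-32*216 + 4*√2*(36*√6)))² = (-3*1/11 + (-6912 + 288*√3))² = (-3/11 + (-6912 + 288*√3))² = (-76035/11 + 288*√3)²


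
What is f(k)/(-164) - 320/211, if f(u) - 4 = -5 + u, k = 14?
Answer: -55223/34604 ≈ -1.5959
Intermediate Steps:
f(u) = -1 + u (f(u) = 4 + (-5 + u) = -1 + u)
f(k)/(-164) - 320/211 = (-1 + 14)/(-164) - 320/211 = 13*(-1/164) - 320*1/211 = -13/164 - 320/211 = -55223/34604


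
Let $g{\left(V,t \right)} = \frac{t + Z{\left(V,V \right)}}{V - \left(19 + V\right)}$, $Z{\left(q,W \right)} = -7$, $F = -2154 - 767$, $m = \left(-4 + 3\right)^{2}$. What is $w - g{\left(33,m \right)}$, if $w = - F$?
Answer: $\frac{55493}{19} \approx 2920.7$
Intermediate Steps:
$m = 1$ ($m = \left(-1\right)^{2} = 1$)
$F = -2921$ ($F = -2154 - 767 = -2921$)
$w = 2921$ ($w = \left(-1\right) \left(-2921\right) = 2921$)
$g{\left(V,t \right)} = \frac{7}{19} - \frac{t}{19}$ ($g{\left(V,t \right)} = \frac{t - 7}{V - \left(19 + V\right)} = \frac{-7 + t}{-19} = \left(-7 + t\right) \left(- \frac{1}{19}\right) = \frac{7}{19} - \frac{t}{19}$)
$w - g{\left(33,m \right)} = 2921 - \left(\frac{7}{19} - \frac{1}{19}\right) = 2921 - \frac{6}{19} = \frac{55493}{19}$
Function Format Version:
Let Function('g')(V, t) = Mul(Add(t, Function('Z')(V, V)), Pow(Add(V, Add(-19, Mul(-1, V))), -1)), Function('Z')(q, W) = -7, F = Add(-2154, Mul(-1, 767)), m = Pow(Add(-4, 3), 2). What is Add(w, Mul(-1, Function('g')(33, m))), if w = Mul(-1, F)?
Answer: Rational(55493, 19) ≈ 2920.7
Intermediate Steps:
m = 1 (m = Pow(-1, 2) = 1)
F = -2921 (F = Add(-2154, -767) = -2921)
w = 2921 (w = Mul(-1, -2921) = 2921)
Function('g')(V, t) = Add(Rational(7, 19), Mul(Rational(-1, 19), t)) (Function('g')(V, t) = Mul(Add(t, -7), Pow(Add(V, Add(-19, Mul(-1, V))), -1)) = Mul(Add(-7, t), Pow(-19, -1)) = Mul(Add(-7, t), Rational(-1, 19)) = Add(Rational(7, 19), Mul(Rational(-1, 19), t)))
Add(w, Mul(-1, Function('g')(33, m))) = Add(2921, Mul(-1, Add(Rational(7, 19), Mul(Rational(-1, 19), 1)))) = Add(2921, Mul(-1, Add(Rational(7, 19), Rational(-1, 19)))) = Add(2921, Mul(-1, Rational(6, 19))) = Add(2921, Rational(-6, 19)) = Rational(55493, 19)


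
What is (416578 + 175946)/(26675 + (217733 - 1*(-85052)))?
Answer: 49377/27455 ≈ 1.7985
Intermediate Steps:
(416578 + 175946)/(26675 + (217733 - 1*(-85052))) = 592524/(26675 + (217733 + 85052)) = 592524/(26675 + 302785) = 592524/329460 = 592524*(1/329460) = 49377/27455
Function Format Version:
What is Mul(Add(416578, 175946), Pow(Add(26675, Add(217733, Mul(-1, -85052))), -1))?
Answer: Rational(49377, 27455) ≈ 1.7985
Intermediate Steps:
Mul(Add(416578, 175946), Pow(Add(26675, Add(217733, Mul(-1, -85052))), -1)) = Mul(592524, Pow(Add(26675, Add(217733, 85052)), -1)) = Mul(592524, Pow(Add(26675, 302785), -1)) = Mul(592524, Pow(329460, -1)) = Mul(592524, Rational(1, 329460)) = Rational(49377, 27455)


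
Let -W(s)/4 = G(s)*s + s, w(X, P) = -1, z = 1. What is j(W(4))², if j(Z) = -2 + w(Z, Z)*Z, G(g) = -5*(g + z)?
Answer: 148996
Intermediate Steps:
G(g) = -5 - 5*g (G(g) = -5*(g + 1) = -5*(1 + g) = -5 - 5*g)
W(s) = -4*s - 4*s*(-5 - 5*s) (W(s) = -4*((-5 - 5*s)*s + s) = -4*(s*(-5 - 5*s) + s) = -4*(s + s*(-5 - 5*s)) = -4*s - 4*s*(-5 - 5*s))
j(Z) = -2 - Z
j(W(4))² = (-2 - 4*4*(4 + 5*4))² = (-2 - 4*4*(4 + 20))² = (-2 - 4*4*24)² = (-2 - 1*384)² = (-2 - 384)² = (-386)² = 148996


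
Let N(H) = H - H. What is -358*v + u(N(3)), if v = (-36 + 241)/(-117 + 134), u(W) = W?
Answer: -73390/17 ≈ -4317.1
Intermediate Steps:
N(H) = 0
v = 205/17 ≈ 12.059
-358*v + u(N(3)) = -358*205/17 + 0 = -73390/17 + 0 = -73390/17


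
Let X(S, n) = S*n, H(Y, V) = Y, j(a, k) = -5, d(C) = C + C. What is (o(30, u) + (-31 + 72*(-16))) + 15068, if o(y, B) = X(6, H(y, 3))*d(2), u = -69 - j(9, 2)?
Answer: 14605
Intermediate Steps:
d(C) = 2*C
u = -64 (u = -69 - 1*(-5) = -69 + 5 = -64)
o(y, B) = 24*y (o(y, B) = (6*y)*(2*2) = (6*y)*4 = 24*y)
(o(30, u) + (-31 + 72*(-16))) + 15068 = (24*30 + (-31 + 72*(-16))) + 15068 = (720 + (-31 - 1152)) + 15068 = (720 - 1183) + 15068 = -463 + 15068 = 14605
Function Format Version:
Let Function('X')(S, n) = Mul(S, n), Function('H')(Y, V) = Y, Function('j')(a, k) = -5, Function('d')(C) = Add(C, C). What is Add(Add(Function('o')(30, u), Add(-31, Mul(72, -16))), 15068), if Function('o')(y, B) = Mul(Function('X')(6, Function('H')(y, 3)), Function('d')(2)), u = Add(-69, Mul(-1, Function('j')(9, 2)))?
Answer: 14605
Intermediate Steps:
Function('d')(C) = Mul(2, C)
u = -64 (u = Add(-69, Mul(-1, -5)) = Add(-69, 5) = -64)
Function('o')(y, B) = Mul(24, y) (Function('o')(y, B) = Mul(Mul(6, y), Mul(2, 2)) = Mul(Mul(6, y), 4) = Mul(24, y))
Add(Add(Function('o')(30, u), Add(-31, Mul(72, -16))), 15068) = Add(Add(Mul(24, 30), Add(-31, Mul(72, -16))), 15068) = Add(Add(720, Add(-31, -1152)), 15068) = Add(Add(720, -1183), 15068) = Add(-463, 15068) = 14605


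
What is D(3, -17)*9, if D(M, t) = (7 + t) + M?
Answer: -63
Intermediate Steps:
D(M, t) = 7 + M + t
D(3, -17)*9 = (7 + 3 - 17)*9 = -7*9 = -63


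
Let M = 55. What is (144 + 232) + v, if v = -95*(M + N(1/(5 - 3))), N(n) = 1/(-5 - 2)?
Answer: -33848/7 ≈ -4835.4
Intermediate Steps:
N(n) = -1/7 (N(n) = 1/(-7) = -1/7)
v = -36480/7 (v = -95*(55 - 1/7) = -95*384/7 = -36480/7 ≈ -5211.4)
(144 + 232) + v = (144 + 232) - 36480/7 = 376 - 36480/7 = -33848/7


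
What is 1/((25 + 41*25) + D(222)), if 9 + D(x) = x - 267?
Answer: 1/996 ≈ 0.0010040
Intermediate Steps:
D(x) = -276 + x (D(x) = -9 + (x - 267) = -9 + (-267 + x) = -276 + x)
1/((25 + 41*25) + D(222)) = 1/((25 + 41*25) + (-276 + 222)) = 1/((25 + 1025) - 54) = 1/(1050 - 54) = 1/996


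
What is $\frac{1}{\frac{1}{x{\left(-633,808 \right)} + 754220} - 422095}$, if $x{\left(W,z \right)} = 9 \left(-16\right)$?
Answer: $- \frac{754076}{318291709219} \approx -2.3691 \cdot 10^{-6}$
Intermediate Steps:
$x{\left(W,z \right)} = -144$
$\frac{1}{\frac{1}{x{\left(-633,808 \right)} + 754220} - 422095} = \frac{1}{\frac{1}{-144 + 754220} - 422095} = \frac{1}{\frac{1}{754076} - 422095} = \frac{1}{- \frac{318291709219}{754076}} = - \frac{754076}{318291709219}$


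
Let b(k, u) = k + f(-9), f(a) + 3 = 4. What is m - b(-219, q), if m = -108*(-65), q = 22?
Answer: 7238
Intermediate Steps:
f(a) = 1 (f(a) = -3 + 4 = 1)
b(k, u) = 1 + k (b(k, u) = k + 1 = 1 + k)
m = 7020
m - b(-219, q) = 7020 - (1 - 219) = 7020 - 1*(-218) = 7020 + 218 = 7238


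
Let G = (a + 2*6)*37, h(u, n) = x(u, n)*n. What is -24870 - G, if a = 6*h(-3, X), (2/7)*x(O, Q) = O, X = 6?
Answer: -11328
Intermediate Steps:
x(O, Q) = 7*O/2
h(u, n) = 7*n*u/2 (h(u, n) = (7*u/2)*n = 7*n*u/2)
a = -378 (a = 6*((7/2)*6*(-3)) = 6*(-63) = -378)
G = -13542 (G = (-378 + 2*6)*37 = (-378 + 12)*37 = -366*37 = -13542)
-24870 - G = -24870 - 1*(-13542) = -24870 + 13542 = -11328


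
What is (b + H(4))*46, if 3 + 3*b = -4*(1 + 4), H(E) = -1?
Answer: -1196/3 ≈ -398.67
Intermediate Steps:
b = -23/3 (b = -1 + (-4*(1 + 4))/3 = -1 + (-4*5)/3 = -1 + (1/3)*(-20) = -1 - 20/3 = -23/3 ≈ -7.6667)
(b + H(4))*46 = (-23/3 - 1)*46 = -26/3*46 = -1196/3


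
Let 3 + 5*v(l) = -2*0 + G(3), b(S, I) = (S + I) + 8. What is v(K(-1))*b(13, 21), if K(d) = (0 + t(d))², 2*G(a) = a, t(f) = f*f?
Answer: -63/5 ≈ -12.600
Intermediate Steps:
t(f) = f²
G(a) = a/2
K(d) = d⁴ (K(d) = (0 + d²)² = (d²)² = d⁴)
b(S, I) = 8 + I + S (b(S, I) = (I + S) + 8 = 8 + I + S)
v(l) = -3/10 (v(l) = -⅗ + (-2*0 + (½)*3)/5 = -⅗ + (0 + 3/2)/5 = -⅗ + (⅕)*(3/2) = -⅗ + 3/10 = -3/10)
v(K(-1))*b(13, 21) = -3*(8 + 21 + 13)/10 = -3/10*42 = -63/5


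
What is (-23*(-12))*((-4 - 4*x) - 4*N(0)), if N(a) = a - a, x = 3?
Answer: -4416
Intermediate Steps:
N(a) = 0
(-23*(-12))*((-4 - 4*x) - 4*N(0)) = (-23*(-12))*((-4 - 4*3) - 4*0) = 276*((-4 - 12) + 0) = 276*(-16 + 0) = 276*(-16) = -4416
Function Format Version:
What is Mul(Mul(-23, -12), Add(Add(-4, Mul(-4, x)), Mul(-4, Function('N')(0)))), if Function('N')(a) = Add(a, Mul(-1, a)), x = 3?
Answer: -4416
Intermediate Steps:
Function('N')(a) = 0
Mul(Mul(-23, -12), Add(Add(-4, Mul(-4, x)), Mul(-4, Function('N')(0)))) = Mul(Mul(-23, -12), Add(Add(-4, Mul(-4, 3)), Mul(-4, 0))) = Mul(276, Add(Add(-4, -12), 0)) = Mul(276, Add(-16, 0)) = Mul(276, -16) = -4416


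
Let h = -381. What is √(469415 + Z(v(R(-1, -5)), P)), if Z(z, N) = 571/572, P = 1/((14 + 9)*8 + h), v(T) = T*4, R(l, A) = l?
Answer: √38396350993/286 ≈ 685.14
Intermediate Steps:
v(T) = 4*T
P = -1/197 (P = 1/((14 + 9)*8 - 381) = 1/(23*8 - 381) = 1/(184 - 381) = 1/(-197) = -1/197 ≈ -0.0050761)
Z(z, N) = 571/572 (Z(z, N) = 571*(1/572) = 571/572)
√(469415 + Z(v(R(-1, -5)), P)) = √(469415 + 571/572) = √(268505951/572) = √38396350993/286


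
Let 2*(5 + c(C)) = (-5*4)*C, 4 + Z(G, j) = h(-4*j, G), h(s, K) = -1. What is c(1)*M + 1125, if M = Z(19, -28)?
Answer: 1200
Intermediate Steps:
Z(G, j) = -5 (Z(G, j) = -4 - 1 = -5)
c(C) = -5 - 10*C (c(C) = -5 + ((-5*4)*C)/2 = -5 + (-20*C)/2 = -5 - 10*C)
M = -5
c(1)*M + 1125 = (-5 - 10*1)*(-5) + 1125 = (-5 - 10)*(-5) + 1125 = -15*(-5) + 1125 = 75 + 1125 = 1200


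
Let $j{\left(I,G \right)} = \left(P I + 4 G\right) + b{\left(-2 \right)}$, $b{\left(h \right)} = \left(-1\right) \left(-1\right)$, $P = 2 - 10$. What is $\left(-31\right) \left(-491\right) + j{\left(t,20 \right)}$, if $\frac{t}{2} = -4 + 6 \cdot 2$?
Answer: $15174$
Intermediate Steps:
$P = -8$ ($P = 2 - 10 = -8$)
$t = 16$ ($t = 2 \left(-4 + 6 \cdot 2\right) = 2 \left(-4 + 12\right) = 2 \cdot 8 = 16$)
$b{\left(h \right)} = 1$
$j{\left(I,G \right)} = 1 - 8 I + 4 G$ ($j{\left(I,G \right)} = \left(- 8 I + 4 G\right) + 1 = 1 - 8 I + 4 G$)
$\left(-31\right) \left(-491\right) + j{\left(t,20 \right)} = \left(-31\right) \left(-491\right) + \left(1 - 128 + 4 \cdot 20\right) = 15221 + \left(1 - 128 + 80\right) = 15221 - 47 = 15174$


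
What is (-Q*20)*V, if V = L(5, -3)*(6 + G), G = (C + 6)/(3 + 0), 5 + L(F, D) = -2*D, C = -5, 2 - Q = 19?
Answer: 6460/3 ≈ 2153.3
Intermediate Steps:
Q = -17 (Q = 2 - 1*19 = 2 - 19 = -17)
L(F, D) = -5 - 2*D
G = ⅓ (G = (-5 + 6)/(3 + 0) = 1/3 = 1*(⅓) = ⅓ ≈ 0.33333)
V = 19/3 (V = (-5 - 2*(-3))*(6 + ⅓) = (-5 + 6)*(19/3) = 1*(19/3) = 19/3 ≈ 6.3333)
(-Q*20)*V = (-1*(-17)*20)*(19/3) = (17*20)*(19/3) = 340*(19/3) = 6460/3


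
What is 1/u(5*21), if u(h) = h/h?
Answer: 1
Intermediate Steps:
u(h) = 1
1/u(5*21) = 1/1 = 1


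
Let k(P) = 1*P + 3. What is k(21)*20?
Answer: 480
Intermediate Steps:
k(P) = 3 + P (k(P) = P + 3 = 3 + P)
k(21)*20 = (3 + 21)*20 = 24*20 = 480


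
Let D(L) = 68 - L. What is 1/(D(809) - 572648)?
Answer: -1/573389 ≈ -1.7440e-6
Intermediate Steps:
1/(D(809) - 572648) = 1/((68 - 1*809) - 572648) = 1/((68 - 809) - 572648) = 1/(-741 - 572648) = 1/(-573389) = -1/573389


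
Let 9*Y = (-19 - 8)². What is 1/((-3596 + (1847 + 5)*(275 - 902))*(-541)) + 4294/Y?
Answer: 2705893299281/51042700800 ≈ 53.012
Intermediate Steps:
Y = 81 (Y = (-19 - 8)²/9 = (⅑)*(-27)² = (⅑)*729 = 81)
1/((-3596 + (1847 + 5)*(275 - 902))*(-541)) + 4294/Y = 1/((-3596 + (1847 + 5)*(275 - 902))*(-541)) + 4294/81 = -1/541/(-3596 + 1852*(-627)) + 4294*(1/81) = -1/541/(-3596 - 1161204) + 4294/81 = -1/541/(-1164800) + 4294/81 = -1/1164800*(-1/541) + 4294/81 = 1/630156800 + 4294/81 = 2705893299281/51042700800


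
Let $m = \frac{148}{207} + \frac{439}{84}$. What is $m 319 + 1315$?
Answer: $\frac{18606505}{5796} \approx 3210.2$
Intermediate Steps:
$m = \frac{34435}{5796}$ ($m = 148 \cdot \frac{1}{207} + 439 \cdot \frac{1}{84} = \frac{148}{207} + \frac{439}{84} = \frac{34435}{5796} \approx 5.9412$)
$m 319 + 1315 = \frac{34435}{5796} \cdot 319 + 1315 = \frac{10984765}{5796} + 1315 = \frac{18606505}{5796}$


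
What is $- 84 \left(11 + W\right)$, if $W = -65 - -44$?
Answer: $840$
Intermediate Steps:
$W = -21$ ($W = -65 + 44 = -21$)
$- 84 \left(11 + W\right) = - 84 \left(11 - 21\right) = \left(-84\right) \left(-10\right) = 840$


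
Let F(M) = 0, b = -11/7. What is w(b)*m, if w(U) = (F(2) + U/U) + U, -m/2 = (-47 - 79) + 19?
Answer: -856/7 ≈ -122.29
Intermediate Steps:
b = -11/7 (b = -11*⅐ = -11/7 ≈ -1.5714)
m = 214 (m = -2*((-47 - 79) + 19) = -2*(-126 + 19) = -2*(-107) = 214)
w(U) = 1 + U (w(U) = (0 + U/U) + U = (0 + 1) + U = 1 + U)
w(b)*m = (1 - 11/7)*214 = -4/7*214 = -856/7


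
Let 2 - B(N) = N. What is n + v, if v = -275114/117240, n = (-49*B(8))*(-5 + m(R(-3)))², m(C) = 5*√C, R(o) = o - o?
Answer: 430719443/58620 ≈ 7347.7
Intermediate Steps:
R(o) = 0
B(N) = 2 - N
n = 7350 (n = (-49*(2 - 1*8))*(-5 + 5*√0)² = (-49*(2 - 8))*(-5 + 5*0)² = (-49*(-6))*(-5 + 0)² = 294*(-5)² = 294*25 = 7350)
v = -137557/58620 (v = -275114*1/117240 = -137557/58620 ≈ -2.3466)
n + v = 7350 - 137557/58620 = 430719443/58620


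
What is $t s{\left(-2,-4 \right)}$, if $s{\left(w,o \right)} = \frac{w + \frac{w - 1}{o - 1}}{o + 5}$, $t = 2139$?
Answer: $- \frac{14973}{5} \approx -2994.6$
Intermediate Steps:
$s{\left(w,o \right)} = \frac{w + \frac{-1 + w}{-1 + o}}{5 + o}$
$t s{\left(-2,-4 \right)} = 2139 \frac{-1 - -8}{-5 + \left(-4\right)^{2} + 4 \left(-4\right)} = 2139 \frac{-1 + 8}{-5 + 16 - 16} = 2139 \frac{1}{-5} \cdot 7 = 2139 \left(\left(- \frac{1}{5}\right) 7\right) = 2139 \left(- \frac{7}{5}\right) = - \frac{14973}{5}$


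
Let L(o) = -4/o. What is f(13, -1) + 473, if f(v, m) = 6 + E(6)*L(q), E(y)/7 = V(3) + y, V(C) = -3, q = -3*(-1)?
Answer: 451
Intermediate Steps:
q = 3
E(y) = -21 + 7*y (E(y) = 7*(-3 + y) = -21 + 7*y)
f(v, m) = -22 (f(v, m) = 6 + (-21 + 7*6)*(-4/3) = 6 + (-21 + 42)*(-4*⅓) = 6 + 21*(-4/3) = 6 - 28 = -22)
f(13, -1) + 473 = -22 + 473 = 451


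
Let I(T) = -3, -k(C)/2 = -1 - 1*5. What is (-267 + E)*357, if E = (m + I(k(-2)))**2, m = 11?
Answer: -72471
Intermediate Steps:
k(C) = 12 (k(C) = -2*(-1 - 1*5) = -2*(-1 - 5) = -2*(-6) = 12)
E = 64 (E = (11 - 3)**2 = 8**2 = 64)
(-267 + E)*357 = (-267 + 64)*357 = -203*357 = -72471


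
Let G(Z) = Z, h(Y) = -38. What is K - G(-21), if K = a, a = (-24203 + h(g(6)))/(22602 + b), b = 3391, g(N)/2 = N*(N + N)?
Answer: 521612/25993 ≈ 20.067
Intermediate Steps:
g(N) = 4*N² (g(N) = 2*(N*(N + N)) = 2*(N*(2*N)) = 2*(2*N²) = 4*N²)
a = -24241/25993 (a = (-24203 - 38)/(22602 + 3391) = -24241/25993 ≈ -0.93260)
K = -24241/25993 ≈ -0.93260
K - G(-21) = -24241/25993 - 1*(-21) = -24241/25993 + 21 = 521612/25993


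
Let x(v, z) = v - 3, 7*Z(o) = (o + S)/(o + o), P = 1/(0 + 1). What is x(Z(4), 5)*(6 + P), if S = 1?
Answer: -163/8 ≈ -20.375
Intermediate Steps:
P = 1 (P = 1/1 = 1)
Z(o) = (1 + o)/(14*o) (Z(o) = ((o + 1)/(o + o))/7 = ((1 + o)/((2*o)))/7 = ((1 + o)*(1/(2*o)))/7 = ((1 + o)/(2*o))/7 = (1 + o)/(14*o))
x(v, z) = -3 + v
x(Z(4), 5)*(6 + P) = (-3 + (1/14)*(1 + 4)/4)*(6 + 1) = (-3 + (1/14)*(¼)*5)*7 = (-3 + 5/56)*7 = -163/56*7 = -163/8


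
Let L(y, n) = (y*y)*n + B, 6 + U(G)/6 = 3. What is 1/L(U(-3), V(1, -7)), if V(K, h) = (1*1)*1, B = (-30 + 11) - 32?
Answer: 1/273 ≈ 0.0036630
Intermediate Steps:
B = -51 (B = -19 - 32 = -51)
V(K, h) = 1 (V(K, h) = 1*1 = 1)
U(G) = -18 (U(G) = -36 + 6*3 = -36 + 18 = -18)
L(y, n) = -51 + n*y**2 (L(y, n) = (y*y)*n - 51 = y**2*n - 51 = n*y**2 - 51 = -51 + n*y**2)
1/L(U(-3), V(1, -7)) = 1/(-51 + 1*(-18)**2) = 1/(-51 + 1*324) = 1/(-51 + 324) = 1/273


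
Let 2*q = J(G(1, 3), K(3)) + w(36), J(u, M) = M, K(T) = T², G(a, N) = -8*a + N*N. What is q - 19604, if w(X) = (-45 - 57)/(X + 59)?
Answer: -3724007/190 ≈ -19600.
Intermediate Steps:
w(X) = -102/(59 + X)
G(a, N) = N² - 8*a (G(a, N) = -8*a + N² = N² - 8*a)
q = 753/190 (q = (3² - 102/(59 + 36))/2 = (9 - 102/95)/2 = (½)*(753/95) = 753/190 ≈ 3.9632)
q - 19604 = 753/190 - 19604 = -3724007/190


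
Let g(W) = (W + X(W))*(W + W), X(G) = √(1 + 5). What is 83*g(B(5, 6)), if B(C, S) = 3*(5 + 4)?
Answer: 121014 + 4482*√6 ≈ 1.3199e+5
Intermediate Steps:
B(C, S) = 27 (B(C, S) = 3*9 = 27)
X(G) = √6
g(W) = 2*W*(W + √6) (g(W) = (W + √6)*(W + W) = (W + √6)*(2*W) = 2*W*(W + √6))
83*g(B(5, 6)) = 83*(2*27*(27 + √6)) = 83*(1458 + 54*√6) = 121014 + 4482*√6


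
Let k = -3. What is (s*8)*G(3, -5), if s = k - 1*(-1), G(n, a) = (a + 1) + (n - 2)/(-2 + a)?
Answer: 464/7 ≈ 66.286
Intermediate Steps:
G(n, a) = 1 + a + (-2 + n)/(-2 + a) (G(n, a) = (1 + a) + (-2 + n)/(-2 + a) = 1 + a + (-2 + n)/(-2 + a))
s = -2 (s = -3 - 1*(-1) = -3 + 1 = -2)
(s*8)*G(3, -5) = (-2*8)*((-4 + 3 + (-5)² - 1*(-5))/(-2 - 5)) = -16*(-4 + 3 + 25 + 5)/(-7) = -(-16)*29/7 = -16*(-29/7) = 464/7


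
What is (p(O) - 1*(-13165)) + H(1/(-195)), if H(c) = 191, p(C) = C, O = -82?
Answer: 13274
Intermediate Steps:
(p(O) - 1*(-13165)) + H(1/(-195)) = (-82 - 1*(-13165)) + 191 = (-82 + 13165) + 191 = 13083 + 191 = 13274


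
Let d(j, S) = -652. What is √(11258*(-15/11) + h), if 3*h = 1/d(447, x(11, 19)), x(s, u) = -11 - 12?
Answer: I*√1776736043049/10758 ≈ 123.9*I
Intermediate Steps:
x(s, u) = -23
h = -1/1956 (h = (⅓)/(-652) = (⅓)*(-1/652) = -1/1956 ≈ -0.00051125)
√(11258*(-15/11) + h) = √(11258*(-15/11) - 1/1956) = √(-168870/11 - 1/1956) = √(-330309731/21516) = I*√1776736043049/10758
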